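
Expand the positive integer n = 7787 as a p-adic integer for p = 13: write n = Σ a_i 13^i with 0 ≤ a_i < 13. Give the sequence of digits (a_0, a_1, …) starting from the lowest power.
(a_0, a_1, …) = (0, 1, 7, 3)

Repeated division by 13 gives the digits low-to-high: 7787 = 1·13^1 + 7·13^2 + 3·13^3. Digit sequence: (0, 1, 7, 3).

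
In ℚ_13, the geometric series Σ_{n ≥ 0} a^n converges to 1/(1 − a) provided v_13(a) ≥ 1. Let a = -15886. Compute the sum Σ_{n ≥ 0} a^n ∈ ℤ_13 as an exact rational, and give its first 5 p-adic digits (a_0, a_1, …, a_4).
Σ a^n = 1/(1 − a) = 1/15887;  first 5 digits = (1, 0, 10, 5, 8)

v_13(a) = 2 ≥ 1, so the series converges in ℤ_13 to 1/(1 − a) = 1/(1 − (-15886)) = 1/15887. Expand this rational in ℤ_13: compute digits iteratively via d_i = x_i mod 13, x_{i+1} = (x_i − d_i)/13. The first 5 digits are (1, 0, 10, 5, 8).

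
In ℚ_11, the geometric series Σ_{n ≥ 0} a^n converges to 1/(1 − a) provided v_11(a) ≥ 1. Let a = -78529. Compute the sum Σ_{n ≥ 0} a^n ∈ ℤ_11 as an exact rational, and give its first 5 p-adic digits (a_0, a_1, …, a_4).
Σ a^n = 1/(1 − a) = 1/78530;  first 5 digits = (1, 0, 0, 7, 5)

v_11(a) = 3 ≥ 1, so the series converges in ℤ_11 to 1/(1 − a) = 1/(1 − (-78529)) = 1/78530. Expand this rational in ℤ_11: compute digits iteratively via d_i = x_i mod 11, x_{i+1} = (x_i − d_i)/11. The first 5 digits are (1, 0, 0, 7, 5).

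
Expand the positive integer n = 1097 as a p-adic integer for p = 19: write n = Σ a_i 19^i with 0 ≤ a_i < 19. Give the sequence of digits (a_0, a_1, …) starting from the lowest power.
(a_0, a_1, …) = (14, 0, 3)

Repeated division by 19 gives the digits low-to-high: 1097 = 14 + 3·19^2. Digit sequence: (14, 0, 3).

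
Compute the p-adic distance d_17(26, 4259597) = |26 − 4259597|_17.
d_17(26, 4259597) = 1/1419857

Step 1 — x − y = 26 − 4259597 = -4259571. Step 2 — v_17(-4259571) = 5 (factor: -4259571 = −(17^5 · 3); the sign does not affect v_p). Step 3 — |x − y|_17 = 17^{-5} = 1/1419857.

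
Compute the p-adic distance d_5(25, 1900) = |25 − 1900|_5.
d_5(25, 1900) = 1/625

Step 1 — x − y = 25 − 1900 = -1875. Step 2 — v_5(-1875) = 4 (factor: -1875 = −(5^4 · 3); the sign does not affect v_p). Step 3 — |x − y|_5 = 5^{-4} = 1/625.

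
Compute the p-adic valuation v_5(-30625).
v_5(-30625) = 4

v_5(n) is the largest exponent k such that 5^k divides n. Factor out: -30625 = -5^4 · 49. (Sign doesn't affect v_p.) So v_5(-30625) = 4.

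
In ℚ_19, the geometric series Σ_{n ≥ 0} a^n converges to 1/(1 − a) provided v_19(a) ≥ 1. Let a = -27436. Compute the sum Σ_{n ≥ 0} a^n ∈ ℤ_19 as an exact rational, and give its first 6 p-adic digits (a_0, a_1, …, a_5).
Σ a^n = 1/(1 − a) = 1/27437;  first 6 digits = (1, 0, 0, 15, 18, 18)

v_19(a) = 3 ≥ 1, so the series converges in ℤ_19 to 1/(1 − a) = 1/(1 − (-27436)) = 1/27437. Expand this rational in ℤ_19: compute digits iteratively via d_i = x_i mod 19, x_{i+1} = (x_i − d_i)/19. The first 6 digits are (1, 0, 0, 15, 18, 18).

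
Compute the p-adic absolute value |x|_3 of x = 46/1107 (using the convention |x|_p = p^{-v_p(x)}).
|46/1107|_3 = 27

Step 1 — compute v_3(x) by factoring powers of 3 out of the numerator and denominator: v_3(46/1107) = -3. Step 2 — apply |x|_p = p^{-v_p(x)} = 3^{3} = 27.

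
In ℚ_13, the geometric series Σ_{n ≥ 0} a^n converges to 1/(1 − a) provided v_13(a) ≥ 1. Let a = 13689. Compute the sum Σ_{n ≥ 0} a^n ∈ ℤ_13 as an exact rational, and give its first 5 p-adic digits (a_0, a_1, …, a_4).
Σ a^n = 1/(1 − a) = -1/13688;  first 5 digits = (1, 0, 3, 6, 9)

v_13(a) = 2 ≥ 1, so the series converges in ℤ_13 to 1/(1 − a) = 1/(1 − 13689) = -1/13688. Expand this rational in ℤ_13: compute digits iteratively via d_i = x_i mod 13, x_{i+1} = (x_i − d_i)/13. The first 5 digits are (1, 0, 3, 6, 9).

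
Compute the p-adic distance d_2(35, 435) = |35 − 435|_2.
d_2(35, 435) = 1/16

Step 1 — x − y = 35 − 435 = -400. Step 2 — v_2(-400) = 4 (factor: -400 = −(2^4 · 25); the sign does not affect v_p). Step 3 — |x − y|_2 = 2^{-4} = 1/16.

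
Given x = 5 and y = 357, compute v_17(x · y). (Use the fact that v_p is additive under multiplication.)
v_17(1785) = 1

v_p(x) = 0 (factor: 5 = 17^0 · 5); v_p(y) = 1 (factor: 357 = 17^1 · 21). Additivity: v_p(xy) = v_p(x) + v_p(y) = 0 + 1 = 1. (Direct check: xy = 1785 = 17^1 · (105).)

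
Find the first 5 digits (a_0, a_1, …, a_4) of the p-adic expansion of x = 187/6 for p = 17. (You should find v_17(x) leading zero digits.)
(a_0, …, a_4) = (0, 16, 2, 14, 2)

v_17(187/6) = 1, so a_0 = ... = a_0 = 0. Factor out: x = 17^1 · u with u = 11/6 a unit in ℤ_17. Expand u iteratively via a_{v+i} = u_i mod 17, u_{i+1} = (u_i − a_{v+i})/17:
  u_0 = 11/6;  a_1 = 16;  u_1 = (u_0 − 16)/17 = -5/6
  u_1 = -5/6;  a_2 = 2;  u_2 = (u_1 − 2)/17 = -1/6
  u_2 = -1/6;  a_3 = 14;  u_3 = (u_2 − 14)/17 = -5/6
  u_3 = -5/6;  a_4 = 2;  u_4 = (u_3 − 2)/17 = -1/6
Digits: (0, 16, 2, 14, 2).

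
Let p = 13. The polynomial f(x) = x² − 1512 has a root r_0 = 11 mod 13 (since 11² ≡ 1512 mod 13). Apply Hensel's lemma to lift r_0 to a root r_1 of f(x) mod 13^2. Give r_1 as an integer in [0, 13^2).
r_1 = 128 (mod 169)

Hensel's recurrence: r_{i+1} = r_i − f(r_i)·(f′(r_i))^{-1} mod 13^{i+2}, with f′(x) = 2x. Iterate:
  r_0 = 11 (mod 13)
  r_1 = 128 (mod 169)
Final: r_1 = 128, and one checks f(r_1) ≡ 0 mod 13^2.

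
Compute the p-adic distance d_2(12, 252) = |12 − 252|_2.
d_2(12, 252) = 1/16

Step 1 — x − y = 12 − 252 = -240. Step 2 — v_2(-240) = 4 (factor: -240 = −(2^4 · 15); the sign does not affect v_p). Step 3 — |x − y|_2 = 2^{-4} = 1/16.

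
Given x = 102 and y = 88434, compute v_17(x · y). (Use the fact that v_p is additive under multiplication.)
v_17(9020268) = 4

v_p(x) = 1 (factor: 102 = 17^1 · 6); v_p(y) = 3 (factor: 88434 = 17^3 · 18). Additivity: v_p(xy) = v_p(x) + v_p(y) = 1 + 3 = 4. (Direct check: xy = 9020268 = 17^4 · (108).)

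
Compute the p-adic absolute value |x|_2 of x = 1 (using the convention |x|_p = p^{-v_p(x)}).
|1|_2 = 1

Step 1 — compute v_2(x) by factoring powers of 2 out of the numerator and denominator: v_2(1) = 0. Step 2 — apply |x|_p = p^{-v_p(x)} = 2^{0} = 1.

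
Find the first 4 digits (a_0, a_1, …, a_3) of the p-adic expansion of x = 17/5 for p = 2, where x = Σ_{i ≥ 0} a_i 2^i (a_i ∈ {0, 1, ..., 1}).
(a_0, …, a_3) = (1, 0, 1, 1)

v_2(17/5) = 0 (numerator and denominator both coprime to 2), so x ∈ ℤ_2^×. Compute digits iteratively via a_i = x_i mod 2, x_{i+1} = (x_i − a_i)/2, with x_0 = x:
  x_0 = 17/5;  a_0 = 1;  x_1 = (x_0 − 1)/2 = 6/5
  x_1 = 6/5;  a_1 = 0;  x_2 = (x_1 − 0)/2 = 3/5
  x_2 = 3/5;  a_2 = 1;  x_3 = (x_2 − 1)/2 = -1/5
  x_3 = -1/5;  a_3 = 1;  x_4 = (x_3 − 1)/2 = -3/5
Digits: (1, 0, 1, 1).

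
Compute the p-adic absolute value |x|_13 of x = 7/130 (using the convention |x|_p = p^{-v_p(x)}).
|7/130|_13 = 13

Step 1 — compute v_13(x) by factoring powers of 13 out of the numerator and denominator: v_13(7/130) = -1. Step 2 — apply |x|_p = p^{-v_p(x)} = 13^{1} = 13.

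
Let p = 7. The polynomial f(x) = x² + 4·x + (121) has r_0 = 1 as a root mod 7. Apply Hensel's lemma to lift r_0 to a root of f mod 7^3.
r_2 = 78 (mod 343)

Hensel: r_{i+1} = r_i − f(r_i)·(f′(r_i))^{-1} mod 7^{i+2}, f′(x) = 2x + 4. Iterate:
  r_0 = 1 (mod 7)
  r_1 = 29 (mod 49)
  r_2 = 78 (mod 343)
Final: r = 78 satisfies f(r) ≡ 0 mod 7^3.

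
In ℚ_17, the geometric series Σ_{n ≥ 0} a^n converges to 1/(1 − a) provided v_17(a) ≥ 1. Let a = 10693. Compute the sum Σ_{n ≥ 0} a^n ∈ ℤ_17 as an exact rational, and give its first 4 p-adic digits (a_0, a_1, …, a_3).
Σ a^n = 1/(1 − a) = -1/10692;  first 4 digits = (1, 0, 3, 2)

v_17(a) = 2 ≥ 1, so the series converges in ℤ_17 to 1/(1 − a) = 1/(1 − 10693) = -1/10692. Expand this rational in ℤ_17: compute digits iteratively via d_i = x_i mod 17, x_{i+1} = (x_i − d_i)/17. The first 4 digits are (1, 0, 3, 2).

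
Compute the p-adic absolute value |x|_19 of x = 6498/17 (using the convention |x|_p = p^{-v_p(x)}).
|6498/17|_19 = 1/361

Step 1 — compute v_19(x) by factoring powers of 19 out of the numerator and denominator: v_19(6498/17) = 2. Step 2 — apply |x|_p = p^{-v_p(x)} = 19^{-2} = 1/361.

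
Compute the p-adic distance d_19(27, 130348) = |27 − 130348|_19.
d_19(27, 130348) = 1/130321

Step 1 — x − y = 27 − 130348 = -130321. Step 2 — v_19(-130321) = 4 (factor: -130321 = −(19^4 · 1); the sign does not affect v_p). Step 3 — |x − y|_19 = 19^{-4} = 1/130321.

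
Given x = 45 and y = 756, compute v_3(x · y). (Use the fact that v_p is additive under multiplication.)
v_3(34020) = 5

v_p(x) = 2 (factor: 45 = 3^2 · 5); v_p(y) = 3 (factor: 756 = 3^3 · 28). Additivity: v_p(xy) = v_p(x) + v_p(y) = 2 + 3 = 5. (Direct check: xy = 34020 = 3^5 · (140).)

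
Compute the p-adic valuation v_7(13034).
v_7(13034) = 3

v_7(n) is the largest exponent k such that 7^k divides n. Factor out: 13034 = 7^3 · 38. (Sign doesn't affect v_p.) So v_7(13034) = 3.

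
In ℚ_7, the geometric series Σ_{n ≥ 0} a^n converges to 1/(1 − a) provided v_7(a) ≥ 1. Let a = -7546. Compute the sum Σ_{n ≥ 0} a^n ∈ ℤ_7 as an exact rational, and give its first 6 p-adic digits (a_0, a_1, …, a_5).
Σ a^n = 1/(1 − a) = 1/7547;  first 6 digits = (1, 0, 0, 6, 3, 6)

v_7(a) = 3 ≥ 1, so the series converges in ℤ_7 to 1/(1 − a) = 1/(1 − (-7546)) = 1/7547. Expand this rational in ℤ_7: compute digits iteratively via d_i = x_i mod 7, x_{i+1} = (x_i − d_i)/7. The first 6 digits are (1, 0, 0, 6, 3, 6).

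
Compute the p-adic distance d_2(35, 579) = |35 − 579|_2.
d_2(35, 579) = 1/32

Step 1 — x − y = 35 − 579 = -544. Step 2 — v_2(-544) = 5 (factor: -544 = −(2^5 · 17); the sign does not affect v_p). Step 3 — |x − y|_2 = 2^{-5} = 1/32.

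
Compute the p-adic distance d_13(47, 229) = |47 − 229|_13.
d_13(47, 229) = 1/13

Step 1 — x − y = 47 − 229 = -182. Step 2 — v_13(-182) = 1 (factor: -182 = −(13^1 · 14); the sign does not affect v_p). Step 3 — |x − y|_13 = 13^{-1} = 1/13.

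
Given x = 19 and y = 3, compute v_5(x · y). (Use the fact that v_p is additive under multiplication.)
v_5(57) = 0

v_p(x) = 0 (factor: 19 = 5^0 · 19); v_p(y) = 0 (factor: 3 = 5^0 · 3). Additivity: v_p(xy) = v_p(x) + v_p(y) = 0 + 0 = 0. (Direct check: xy = 57 = 5^0 · (57).)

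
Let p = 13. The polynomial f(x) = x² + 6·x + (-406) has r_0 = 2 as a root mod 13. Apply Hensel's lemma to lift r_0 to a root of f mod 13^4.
r_3 = 15927 (mod 28561)

Hensel: r_{i+1} = r_i − f(r_i)·(f′(r_i))^{-1} mod 13^{i+2}, f′(x) = 2x + 6. Iterate:
  r_0 = 2 (mod 13)
  r_1 = 41 (mod 169)
  r_2 = 548 (mod 2197)
  r_3 = 15927 (mod 28561)
Final: r = 15927 satisfies f(r) ≡ 0 mod 13^4.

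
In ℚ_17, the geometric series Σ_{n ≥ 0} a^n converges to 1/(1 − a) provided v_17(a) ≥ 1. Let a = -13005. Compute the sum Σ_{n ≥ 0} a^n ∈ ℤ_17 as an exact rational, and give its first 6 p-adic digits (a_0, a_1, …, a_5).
Σ a^n = 1/(1 − a) = 1/13006;  first 6 digits = (1, 0, 6, 14, 1, 0)

v_17(a) = 2 ≥ 1, so the series converges in ℤ_17 to 1/(1 − a) = 1/(1 − (-13005)) = 1/13006. Expand this rational in ℤ_17: compute digits iteratively via d_i = x_i mod 17, x_{i+1} = (x_i − d_i)/17. The first 6 digits are (1, 0, 6, 14, 1, 0).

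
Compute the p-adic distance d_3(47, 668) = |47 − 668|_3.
d_3(47, 668) = 1/27

Step 1 — x − y = 47 − 668 = -621. Step 2 — v_3(-621) = 3 (factor: -621 = −(3^3 · 23); the sign does not affect v_p). Step 3 — |x − y|_3 = 3^{-3} = 1/27.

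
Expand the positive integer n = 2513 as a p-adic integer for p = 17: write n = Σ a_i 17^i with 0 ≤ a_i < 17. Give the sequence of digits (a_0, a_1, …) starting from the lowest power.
(a_0, a_1, …) = (14, 11, 8)

Repeated division by 17 gives the digits low-to-high: 2513 = 14 + 11·17^1 + 8·17^2. Digit sequence: (14, 11, 8).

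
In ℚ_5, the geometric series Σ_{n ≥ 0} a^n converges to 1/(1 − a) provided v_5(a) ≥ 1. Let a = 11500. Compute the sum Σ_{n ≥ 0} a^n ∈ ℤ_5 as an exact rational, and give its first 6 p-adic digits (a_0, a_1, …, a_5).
Σ a^n = 1/(1 − a) = -1/11499;  first 6 digits = (1, 0, 0, 2, 3, 3)

v_5(a) = 3 ≥ 1, so the series converges in ℤ_5 to 1/(1 − a) = 1/(1 − 11500) = -1/11499. Expand this rational in ℤ_5: compute digits iteratively via d_i = x_i mod 5, x_{i+1} = (x_i − d_i)/5. The first 6 digits are (1, 0, 0, 2, 3, 3).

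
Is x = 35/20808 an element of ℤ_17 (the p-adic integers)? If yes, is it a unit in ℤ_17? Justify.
x ∉ ℤ_17 (v_17(x) = -2 < 0)

ℤ_17 = {x ∈ ℚ_17 : v_17(x) ≥ 0} and ℤ_17^× = {x ∈ ℤ_17 : v_17(x) = 0}. Here v_17(35/20808) = v_17(num) − v_17(den) = -2; compare against these criteria.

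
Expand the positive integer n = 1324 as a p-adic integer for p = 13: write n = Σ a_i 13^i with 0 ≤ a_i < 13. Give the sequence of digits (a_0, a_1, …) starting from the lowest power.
(a_0, a_1, …) = (11, 10, 7)

Repeated division by 13 gives the digits low-to-high: 1324 = 11 + 10·13^1 + 7·13^2. Digit sequence: (11, 10, 7).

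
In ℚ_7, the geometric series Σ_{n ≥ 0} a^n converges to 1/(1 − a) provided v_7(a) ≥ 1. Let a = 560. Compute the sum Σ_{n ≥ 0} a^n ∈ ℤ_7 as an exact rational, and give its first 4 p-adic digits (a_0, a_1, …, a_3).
Σ a^n = 1/(1 − a) = -1/559;  first 4 digits = (1, 3, 6, 4)

v_7(a) = 1 ≥ 1, so the series converges in ℤ_7 to 1/(1 − a) = 1/(1 − 560) = -1/559. Expand this rational in ℤ_7: compute digits iteratively via d_i = x_i mod 7, x_{i+1} = (x_i − d_i)/7. The first 4 digits are (1, 3, 6, 4).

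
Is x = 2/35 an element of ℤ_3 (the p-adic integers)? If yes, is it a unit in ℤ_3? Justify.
x ∈ ℤ_3^× (unit); v_3(x) = 0

ℤ_3 = {x ∈ ℚ_3 : v_3(x) ≥ 0} and ℤ_3^× = {x ∈ ℤ_3 : v_3(x) = 0}. Here v_3(2/35) = v_3(num) − v_3(den) = 0; compare against these criteria.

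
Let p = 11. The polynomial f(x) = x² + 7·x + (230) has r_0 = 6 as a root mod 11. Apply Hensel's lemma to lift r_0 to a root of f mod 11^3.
r_2 = 875 (mod 1331)

Hensel: r_{i+1} = r_i − f(r_i)·(f′(r_i))^{-1} mod 11^{i+2}, f′(x) = 2x + 7. Iterate:
  r_0 = 6 (mod 11)
  r_1 = 28 (mod 121)
  r_2 = 875 (mod 1331)
Final: r = 875 satisfies f(r) ≡ 0 mod 11^3.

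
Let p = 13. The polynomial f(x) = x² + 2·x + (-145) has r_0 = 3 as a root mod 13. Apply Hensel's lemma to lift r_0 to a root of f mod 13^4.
r_3 = 24651 (mod 28561)

Hensel: r_{i+1} = r_i − f(r_i)·(f′(r_i))^{-1} mod 13^{i+2}, f′(x) = 2x + 2. Iterate:
  r_0 = 3 (mod 13)
  r_1 = 146 (mod 169)
  r_2 = 484 (mod 2197)
  r_3 = 24651 (mod 28561)
Final: r = 24651 satisfies f(r) ≡ 0 mod 13^4.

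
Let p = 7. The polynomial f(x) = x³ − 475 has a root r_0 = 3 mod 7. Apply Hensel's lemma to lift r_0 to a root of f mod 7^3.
r_2 = 143 (mod 343)

Hensel: r_{i+1} = r_i − f(r_i)/f′(r_i) mod 7^{i+2}, where f′(x) = 3x². Iterate:
  r_0 = 3 (mod 7)
  r_1 = 45 (mod 49)
  r_2 = 143 (mod 343)
Final: r = 143 with f(r) ≡ 0 mod 7^3.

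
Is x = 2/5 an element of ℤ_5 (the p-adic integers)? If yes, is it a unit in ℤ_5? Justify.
x ∉ ℤ_5 (v_5(x) = -1 < 0)

ℤ_5 = {x ∈ ℚ_5 : v_5(x) ≥ 0} and ℤ_5^× = {x ∈ ℤ_5 : v_5(x) = 0}. Here v_5(2/5) = v_5(num) − v_5(den) = -1; compare against these criteria.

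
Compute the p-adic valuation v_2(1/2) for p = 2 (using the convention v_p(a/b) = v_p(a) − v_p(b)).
v_2(1/2) = -1

Factor powers of 2 from the numerator and denominator of the reduced fraction: 1 = 2^0 · 1 and 2 = 2^1 · 1. Apply v_p(a/b) = v_p(a) − v_p(b): v_2(1/2) = 0 − 1 = -1.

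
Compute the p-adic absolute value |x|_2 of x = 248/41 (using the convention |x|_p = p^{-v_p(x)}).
|248/41|_2 = 1/8

Step 1 — compute v_2(x) by factoring powers of 2 out of the numerator and denominator: v_2(248/41) = 3. Step 2 — apply |x|_p = p^{-v_p(x)} = 2^{-3} = 1/8.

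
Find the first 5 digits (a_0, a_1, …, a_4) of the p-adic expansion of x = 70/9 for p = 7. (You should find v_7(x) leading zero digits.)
(a_0, …, a_4) = (0, 5, 1, 6, 3)

v_7(70/9) = 1, so a_0 = ... = a_0 = 0. Factor out: x = 7^1 · u with u = 10/9 a unit in ℤ_7. Expand u iteratively via a_{v+i} = u_i mod 7, u_{i+1} = (u_i − a_{v+i})/7:
  u_0 = 10/9;  a_1 = 5;  u_1 = (u_0 − 5)/7 = -5/9
  u_1 = -5/9;  a_2 = 1;  u_2 = (u_1 − 1)/7 = -2/9
  u_2 = -2/9;  a_3 = 6;  u_3 = (u_2 − 6)/7 = -8/9
  u_3 = -8/9;  a_4 = 3;  u_4 = (u_3 − 3)/7 = -5/9
Digits: (0, 5, 1, 6, 3).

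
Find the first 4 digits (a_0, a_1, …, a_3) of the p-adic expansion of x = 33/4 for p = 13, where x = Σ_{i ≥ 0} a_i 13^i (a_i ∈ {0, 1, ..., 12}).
(a_0, …, a_3) = (5, 10, 9, 9)

v_13(33/4) = 0 (numerator and denominator both coprime to 13), so x ∈ ℤ_13^×. Compute digits iteratively via a_i = x_i mod 13, x_{i+1} = (x_i − a_i)/13, with x_0 = x:
  x_0 = 33/4;  a_0 = 5;  x_1 = (x_0 − 5)/13 = 1/4
  x_1 = 1/4;  a_1 = 10;  x_2 = (x_1 − 10)/13 = -3/4
  x_2 = -3/4;  a_2 = 9;  x_3 = (x_2 − 9)/13 = -3/4
  x_3 = -3/4;  a_3 = 9;  x_4 = (x_3 − 9)/13 = -3/4
Digits: (5, 10, 9, 9).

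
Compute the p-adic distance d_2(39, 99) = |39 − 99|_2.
d_2(39, 99) = 1/4

Step 1 — x − y = 39 − 99 = -60. Step 2 — v_2(-60) = 2 (factor: -60 = −(2^2 · 15); the sign does not affect v_p). Step 3 — |x − y|_2 = 2^{-2} = 1/4.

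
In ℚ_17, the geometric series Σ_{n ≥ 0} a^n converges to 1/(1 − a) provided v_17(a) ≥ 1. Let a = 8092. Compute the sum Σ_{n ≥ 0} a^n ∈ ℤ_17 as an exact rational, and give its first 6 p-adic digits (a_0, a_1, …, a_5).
Σ a^n = 1/(1 − a) = -1/8091;  first 6 digits = (1, 0, 11, 1, 2, 12)

v_17(a) = 2 ≥ 1, so the series converges in ℤ_17 to 1/(1 − a) = 1/(1 − 8092) = -1/8091. Expand this rational in ℤ_17: compute digits iteratively via d_i = x_i mod 17, x_{i+1} = (x_i − d_i)/17. The first 6 digits are (1, 0, 11, 1, 2, 12).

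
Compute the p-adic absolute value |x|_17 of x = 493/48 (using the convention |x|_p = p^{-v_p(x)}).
|493/48|_17 = 1/17

Step 1 — compute v_17(x) by factoring powers of 17 out of the numerator and denominator: v_17(493/48) = 1. Step 2 — apply |x|_p = p^{-v_p(x)} = 17^{-1} = 1/17.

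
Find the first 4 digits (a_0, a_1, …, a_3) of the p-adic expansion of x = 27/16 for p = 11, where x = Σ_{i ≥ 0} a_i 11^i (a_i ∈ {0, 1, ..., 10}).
(a_0, …, a_3) = (1, 9, 4, 3)

v_11(27/16) = 0 (numerator and denominator both coprime to 11), so x ∈ ℤ_11^×. Compute digits iteratively via a_i = x_i mod 11, x_{i+1} = (x_i − a_i)/11, with x_0 = x:
  x_0 = 27/16;  a_0 = 1;  x_1 = (x_0 − 1)/11 = 1/16
  x_1 = 1/16;  a_1 = 9;  x_2 = (x_1 − 9)/11 = -13/16
  x_2 = -13/16;  a_2 = 4;  x_3 = (x_2 − 4)/11 = -7/16
  x_3 = -7/16;  a_3 = 3;  x_4 = (x_3 − 3)/11 = -5/16
Digits: (1, 9, 4, 3).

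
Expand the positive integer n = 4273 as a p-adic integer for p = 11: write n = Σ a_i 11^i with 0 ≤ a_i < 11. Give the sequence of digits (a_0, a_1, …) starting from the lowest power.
(a_0, a_1, …) = (5, 3, 2, 3)

Repeated division by 11 gives the digits low-to-high: 4273 = 5 + 3·11^1 + 2·11^2 + 3·11^3. Digit sequence: (5, 3, 2, 3).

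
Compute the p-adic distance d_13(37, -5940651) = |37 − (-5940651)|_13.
d_13(37, -5940651) = 1/371293

Step 1 — x − y = 37 − (-5940651) = 5940688. Step 2 — v_13(5940688) = 5 (factor: 5940688 = (13^5 · 16); the sign does not affect v_p). Step 3 — |x − y|_13 = 13^{-5} = 1/371293.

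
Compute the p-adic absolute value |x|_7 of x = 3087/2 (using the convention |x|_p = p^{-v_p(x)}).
|3087/2|_7 = 1/343

Step 1 — compute v_7(x) by factoring powers of 7 out of the numerator and denominator: v_7(3087/2) = 3. Step 2 — apply |x|_p = p^{-v_p(x)} = 7^{-3} = 1/343.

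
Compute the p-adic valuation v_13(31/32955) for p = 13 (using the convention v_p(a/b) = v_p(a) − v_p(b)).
v_13(31/32955) = -3

Factor powers of 13 from the numerator and denominator of the reduced fraction: 31 = 13^0 · 31 and 32955 = 13^3 · 15. Apply v_p(a/b) = v_p(a) − v_p(b): v_13(31/32955) = 0 − 3 = -3.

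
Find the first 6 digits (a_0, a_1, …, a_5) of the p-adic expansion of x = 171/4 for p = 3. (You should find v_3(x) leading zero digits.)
(a_0, …, a_5) = (0, 0, 1, 2, 2, 0)

v_3(171/4) = 2, so a_0 = ... = a_1 = 0. Factor out: x = 3^2 · u with u = 19/4 a unit in ℤ_3. Expand u iteratively via a_{v+i} = u_i mod 3, u_{i+1} = (u_i − a_{v+i})/3:
  u_0 = 19/4;  a_2 = 1;  u_1 = (u_0 − 1)/3 = 5/4
  u_1 = 5/4;  a_3 = 2;  u_2 = (u_1 − 2)/3 = -1/4
  u_2 = -1/4;  a_4 = 2;  u_3 = (u_2 − 2)/3 = -3/4
  u_3 = -3/4;  a_5 = 0;  u_4 = (u_3 − 0)/3 = -1/4
Digits: (0, 0, 1, 2, 2, 0).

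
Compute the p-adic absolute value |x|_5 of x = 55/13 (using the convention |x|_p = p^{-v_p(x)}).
|55/13|_5 = 1/5

Step 1 — compute v_5(x) by factoring powers of 5 out of the numerator and denominator: v_5(55/13) = 1. Step 2 — apply |x|_p = p^{-v_p(x)} = 5^{-1} = 1/5.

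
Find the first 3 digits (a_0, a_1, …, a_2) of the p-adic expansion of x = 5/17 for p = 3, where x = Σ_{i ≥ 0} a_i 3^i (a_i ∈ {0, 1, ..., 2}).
(a_0, …, a_2) = (1, 1, 1)

v_3(5/17) = 0 (numerator and denominator both coprime to 3), so x ∈ ℤ_3^×. Compute digits iteratively via a_i = x_i mod 3, x_{i+1} = (x_i − a_i)/3, with x_0 = x:
  x_0 = 5/17;  a_0 = 1;  x_1 = (x_0 − 1)/3 = -4/17
  x_1 = -4/17;  a_1 = 1;  x_2 = (x_1 − 1)/3 = -7/17
  x_2 = -7/17;  a_2 = 1;  x_3 = (x_2 − 1)/3 = -8/17
Digits: (1, 1, 1).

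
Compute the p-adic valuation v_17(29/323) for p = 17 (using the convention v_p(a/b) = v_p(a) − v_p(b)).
v_17(29/323) = -1

Factor powers of 17 from the numerator and denominator of the reduced fraction: 29 = 17^0 · 29 and 323 = 17^1 · 19. Apply v_p(a/b) = v_p(a) − v_p(b): v_17(29/323) = 0 − 1 = -1.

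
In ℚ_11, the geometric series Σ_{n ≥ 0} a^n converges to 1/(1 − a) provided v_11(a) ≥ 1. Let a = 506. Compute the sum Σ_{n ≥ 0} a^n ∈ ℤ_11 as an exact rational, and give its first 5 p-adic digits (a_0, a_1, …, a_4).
Σ a^n = 1/(1 − a) = -1/505;  first 5 digits = (1, 2, 8, 2, 5)

v_11(a) = 1 ≥ 1, so the series converges in ℤ_11 to 1/(1 − a) = 1/(1 − 506) = -1/505. Expand this rational in ℤ_11: compute digits iteratively via d_i = x_i mod 11, x_{i+1} = (x_i − d_i)/11. The first 5 digits are (1, 2, 8, 2, 5).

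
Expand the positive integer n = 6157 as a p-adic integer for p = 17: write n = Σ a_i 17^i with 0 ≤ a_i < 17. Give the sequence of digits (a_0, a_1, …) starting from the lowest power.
(a_0, a_1, …) = (3, 5, 4, 1)

Repeated division by 17 gives the digits low-to-high: 6157 = 3 + 5·17^1 + 4·17^2 + 1·17^3. Digit sequence: (3, 5, 4, 1).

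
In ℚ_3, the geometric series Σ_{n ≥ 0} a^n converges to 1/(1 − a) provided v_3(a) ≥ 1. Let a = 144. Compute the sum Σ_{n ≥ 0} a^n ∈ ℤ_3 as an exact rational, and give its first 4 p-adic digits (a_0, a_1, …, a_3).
Σ a^n = 1/(1 − a) = -1/143;  first 4 digits = (1, 0, 1, 2)

v_3(a) = 2 ≥ 1, so the series converges in ℤ_3 to 1/(1 − a) = 1/(1 − 144) = -1/143. Expand this rational in ℤ_3: compute digits iteratively via d_i = x_i mod 3, x_{i+1} = (x_i − d_i)/3. The first 4 digits are (1, 0, 1, 2).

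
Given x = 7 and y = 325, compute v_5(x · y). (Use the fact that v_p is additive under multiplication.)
v_5(2275) = 2

v_p(x) = 0 (factor: 7 = 5^0 · 7); v_p(y) = 2 (factor: 325 = 5^2 · 13). Additivity: v_p(xy) = v_p(x) + v_p(y) = 0 + 2 = 2. (Direct check: xy = 2275 = 5^2 · (91).)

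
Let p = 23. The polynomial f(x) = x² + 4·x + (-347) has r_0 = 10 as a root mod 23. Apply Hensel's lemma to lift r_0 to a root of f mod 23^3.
r_2 = 1275 (mod 12167)

Hensel: r_{i+1} = r_i − f(r_i)·(f′(r_i))^{-1} mod 23^{i+2}, f′(x) = 2x + 4. Iterate:
  r_0 = 10 (mod 23)
  r_1 = 217 (mod 529)
  r_2 = 1275 (mod 12167)
Final: r = 1275 satisfies f(r) ≡ 0 mod 23^3.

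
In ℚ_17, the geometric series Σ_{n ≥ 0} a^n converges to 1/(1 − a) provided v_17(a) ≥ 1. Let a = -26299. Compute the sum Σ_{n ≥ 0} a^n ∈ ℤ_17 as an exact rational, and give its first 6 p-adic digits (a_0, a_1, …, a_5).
Σ a^n = 1/(1 − a) = 1/26300;  first 6 digits = (1, 0, 11, 11, 1, 11)

v_17(a) = 2 ≥ 1, so the series converges in ℤ_17 to 1/(1 − a) = 1/(1 − (-26299)) = 1/26300. Expand this rational in ℤ_17: compute digits iteratively via d_i = x_i mod 17, x_{i+1} = (x_i − d_i)/17. The first 6 digits are (1, 0, 11, 11, 1, 11).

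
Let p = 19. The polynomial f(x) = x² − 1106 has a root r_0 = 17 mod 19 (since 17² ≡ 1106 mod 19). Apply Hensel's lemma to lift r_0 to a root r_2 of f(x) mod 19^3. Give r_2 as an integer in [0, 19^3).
r_2 = 264 (mod 6859)

Hensel's recurrence: r_{i+1} = r_i − f(r_i)·(f′(r_i))^{-1} mod 19^{i+2}, with f′(x) = 2x. Iterate:
  r_0 = 17 (mod 19)
  r_1 = 264 (mod 361)
  r_2 = 264 (mod 6859)
Final: r_2 = 264, and one checks f(r_2) ≡ 0 mod 19^3.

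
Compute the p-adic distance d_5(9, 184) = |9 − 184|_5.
d_5(9, 184) = 1/25

Step 1 — x − y = 9 − 184 = -175. Step 2 — v_5(-175) = 2 (factor: -175 = −(5^2 · 7); the sign does not affect v_p). Step 3 — |x − y|_5 = 5^{-2} = 1/25.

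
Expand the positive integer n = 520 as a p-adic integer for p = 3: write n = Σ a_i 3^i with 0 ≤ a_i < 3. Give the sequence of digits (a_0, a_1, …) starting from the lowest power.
(a_0, a_1, …) = (1, 2, 0, 1, 0, 2)

Repeated division by 3 gives the digits low-to-high: 520 = 1 + 2·3^1 + 1·3^3 + 2·3^5. Digit sequence: (1, 2, 0, 1, 0, 2).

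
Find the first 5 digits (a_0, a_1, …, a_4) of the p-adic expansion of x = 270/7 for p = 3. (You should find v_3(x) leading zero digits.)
(a_0, …, a_4) = (0, 0, 0, 1, 1)

v_3(270/7) = 3, so a_0 = ... = a_2 = 0. Factor out: x = 3^3 · u with u = 10/7 a unit in ℤ_3. Expand u iteratively via a_{v+i} = u_i mod 3, u_{i+1} = (u_i − a_{v+i})/3:
  u_0 = 10/7;  a_3 = 1;  u_1 = (u_0 − 1)/3 = 1/7
  u_1 = 1/7;  a_4 = 1;  u_2 = (u_1 − 1)/3 = -2/7
Digits: (0, 0, 0, 1, 1).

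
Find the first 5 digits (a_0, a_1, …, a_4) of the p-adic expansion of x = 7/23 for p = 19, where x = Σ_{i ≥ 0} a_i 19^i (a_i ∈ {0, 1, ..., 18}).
(a_0, …, a_4) = (16, 0, 14, 10, 11)

v_19(7/23) = 0 (numerator and denominator both coprime to 19), so x ∈ ℤ_19^×. Compute digits iteratively via a_i = x_i mod 19, x_{i+1} = (x_i − a_i)/19, with x_0 = x:
  x_0 = 7/23;  a_0 = 16;  x_1 = (x_0 − 16)/19 = -19/23
  x_1 = -19/23;  a_1 = 0;  x_2 = (x_1 − 0)/19 = -1/23
  x_2 = -1/23;  a_2 = 14;  x_3 = (x_2 − 14)/19 = -17/23
  x_3 = -17/23;  a_3 = 10;  x_4 = (x_3 − 10)/19 = -13/23
  x_4 = -13/23;  a_4 = 11;  x_5 = (x_4 − 11)/19 = -14/23
Digits: (16, 0, 14, 10, 11).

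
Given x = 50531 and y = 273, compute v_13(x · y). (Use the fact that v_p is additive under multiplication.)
v_13(13794963) = 4

v_p(x) = 3 (factor: 50531 = 13^3 · 23); v_p(y) = 1 (factor: 273 = 13^1 · 21). Additivity: v_p(xy) = v_p(x) + v_p(y) = 3 + 1 = 4. (Direct check: xy = 13794963 = 13^4 · (483).)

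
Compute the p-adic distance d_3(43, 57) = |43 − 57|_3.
d_3(43, 57) = 1

Step 1 — x − y = 43 − 57 = -14. Step 2 — v_3(-14) = 0 (factor: -14 = −(3^0 · 14); the sign does not affect v_p). Step 3 — |x − y|_3 = 3^{0} = 1.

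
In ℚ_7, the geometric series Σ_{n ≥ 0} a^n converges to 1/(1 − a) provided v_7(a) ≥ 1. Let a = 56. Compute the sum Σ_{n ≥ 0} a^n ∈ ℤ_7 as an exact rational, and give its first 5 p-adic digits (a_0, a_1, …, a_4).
Σ a^n = 1/(1 − a) = -1/55;  first 5 digits = (1, 1, 2, 3, 5)

v_7(a) = 1 ≥ 1, so the series converges in ℤ_7 to 1/(1 − a) = 1/(1 − 56) = -1/55. Expand this rational in ℤ_7: compute digits iteratively via d_i = x_i mod 7, x_{i+1} = (x_i − d_i)/7. The first 5 digits are (1, 1, 2, 3, 5).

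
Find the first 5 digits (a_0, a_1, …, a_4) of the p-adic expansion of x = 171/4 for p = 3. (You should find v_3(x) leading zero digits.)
(a_0, …, a_4) = (0, 0, 1, 2, 2)

v_3(171/4) = 2, so a_0 = ... = a_1 = 0. Factor out: x = 3^2 · u with u = 19/4 a unit in ℤ_3. Expand u iteratively via a_{v+i} = u_i mod 3, u_{i+1} = (u_i − a_{v+i})/3:
  u_0 = 19/4;  a_2 = 1;  u_1 = (u_0 − 1)/3 = 5/4
  u_1 = 5/4;  a_3 = 2;  u_2 = (u_1 − 2)/3 = -1/4
  u_2 = -1/4;  a_4 = 2;  u_3 = (u_2 − 2)/3 = -3/4
Digits: (0, 0, 1, 2, 2).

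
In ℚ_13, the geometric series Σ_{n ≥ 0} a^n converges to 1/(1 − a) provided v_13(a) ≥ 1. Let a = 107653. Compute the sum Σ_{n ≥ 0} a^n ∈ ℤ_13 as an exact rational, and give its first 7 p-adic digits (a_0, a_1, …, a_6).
Σ a^n = 1/(1 − a) = -1/107652;  first 7 digits = (1, 0, 0, 10, 3, 0, 9)

v_13(a) = 3 ≥ 1, so the series converges in ℤ_13 to 1/(1 − a) = 1/(1 − 107653) = -1/107652. Expand this rational in ℤ_13: compute digits iteratively via d_i = x_i mod 13, x_{i+1} = (x_i − d_i)/13. The first 7 digits are (1, 0, 0, 10, 3, 0, 9).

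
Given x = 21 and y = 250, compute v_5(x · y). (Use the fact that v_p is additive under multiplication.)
v_5(5250) = 3

v_p(x) = 0 (factor: 21 = 5^0 · 21); v_p(y) = 3 (factor: 250 = 5^3 · 2). Additivity: v_p(xy) = v_p(x) + v_p(y) = 0 + 3 = 3. (Direct check: xy = 5250 = 5^3 · (42).)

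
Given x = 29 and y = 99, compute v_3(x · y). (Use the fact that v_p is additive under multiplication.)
v_3(2871) = 2

v_p(x) = 0 (factor: 29 = 3^0 · 29); v_p(y) = 2 (factor: 99 = 3^2 · 11). Additivity: v_p(xy) = v_p(x) + v_p(y) = 0 + 2 = 2. (Direct check: xy = 2871 = 3^2 · (319).)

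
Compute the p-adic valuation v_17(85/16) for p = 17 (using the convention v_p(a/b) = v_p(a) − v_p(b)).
v_17(85/16) = 1

Factor powers of 17 from the numerator and denominator of the reduced fraction: 85 = 17^1 · 5 and 16 = 17^0 · 16. Apply v_p(a/b) = v_p(a) − v_p(b): v_17(85/16) = 1 − 0 = 1.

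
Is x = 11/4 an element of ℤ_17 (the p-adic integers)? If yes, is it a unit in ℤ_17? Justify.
x ∈ ℤ_17^× (unit); v_17(x) = 0

ℤ_17 = {x ∈ ℚ_17 : v_17(x) ≥ 0} and ℤ_17^× = {x ∈ ℤ_17 : v_17(x) = 0}. Here v_17(11/4) = v_17(num) − v_17(den) = 0; compare against these criteria.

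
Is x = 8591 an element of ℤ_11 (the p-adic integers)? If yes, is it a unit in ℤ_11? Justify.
x ∈ ℤ_11 but not a unit; v_11(x) = 2 > 0

ℤ_11 = {x ∈ ℚ_11 : v_11(x) ≥ 0} and ℤ_11^× = {x ∈ ℤ_11 : v_11(x) = 0}. Here v_11(8591) = v_11(num) − v_11(den) = 2; compare against these criteria.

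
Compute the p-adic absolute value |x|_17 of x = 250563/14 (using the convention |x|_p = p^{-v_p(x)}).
|250563/14|_17 = 1/83521

Step 1 — compute v_17(x) by factoring powers of 17 out of the numerator and denominator: v_17(250563/14) = 4. Step 2 — apply |x|_p = p^{-v_p(x)} = 17^{-4} = 1/83521.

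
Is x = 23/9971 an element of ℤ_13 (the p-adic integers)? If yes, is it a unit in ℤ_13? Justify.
x ∉ ℤ_13 (v_13(x) = -2 < 0)

ℤ_13 = {x ∈ ℚ_13 : v_13(x) ≥ 0} and ℤ_13^× = {x ∈ ℤ_13 : v_13(x) = 0}. Here v_13(23/9971) = v_13(num) − v_13(den) = -2; compare against these criteria.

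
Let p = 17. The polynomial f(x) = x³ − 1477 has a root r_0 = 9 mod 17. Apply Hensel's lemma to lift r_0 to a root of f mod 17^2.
r_1 = 43 (mod 289)

Hensel: r_{i+1} = r_i − f(r_i)/f′(r_i) mod 17^{i+2}, where f′(x) = 3x². Iterate:
  r_0 = 9 (mod 17)
  r_1 = 43 (mod 289)
Final: r = 43 with f(r) ≡ 0 mod 17^2.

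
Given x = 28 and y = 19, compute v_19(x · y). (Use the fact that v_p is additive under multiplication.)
v_19(532) = 1

v_p(x) = 0 (factor: 28 = 19^0 · 28); v_p(y) = 1 (factor: 19 = 19^1 · 1). Additivity: v_p(xy) = v_p(x) + v_p(y) = 0 + 1 = 1. (Direct check: xy = 532 = 19^1 · (28).)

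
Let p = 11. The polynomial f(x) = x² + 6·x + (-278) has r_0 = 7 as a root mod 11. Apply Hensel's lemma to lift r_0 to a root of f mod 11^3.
r_2 = 95 (mod 1331)

Hensel: r_{i+1} = r_i − f(r_i)·(f′(r_i))^{-1} mod 11^{i+2}, f′(x) = 2x + 6. Iterate:
  r_0 = 7 (mod 11)
  r_1 = 95 (mod 121)
  r_2 = 95 (mod 1331)
Final: r = 95 satisfies f(r) ≡ 0 mod 11^3.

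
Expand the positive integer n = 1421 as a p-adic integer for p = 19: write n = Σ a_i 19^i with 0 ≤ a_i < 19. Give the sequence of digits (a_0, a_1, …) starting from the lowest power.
(a_0, a_1, …) = (15, 17, 3)

Repeated division by 19 gives the digits low-to-high: 1421 = 15 + 17·19^1 + 3·19^2. Digit sequence: (15, 17, 3).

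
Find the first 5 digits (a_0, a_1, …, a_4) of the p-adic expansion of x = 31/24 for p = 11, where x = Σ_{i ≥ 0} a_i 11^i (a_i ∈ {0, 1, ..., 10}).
(a_0, …, a_4) = (10, 7, 8, 7, 8)

v_11(31/24) = 0 (numerator and denominator both coprime to 11), so x ∈ ℤ_11^×. Compute digits iteratively via a_i = x_i mod 11, x_{i+1} = (x_i − a_i)/11, with x_0 = x:
  x_0 = 31/24;  a_0 = 10;  x_1 = (x_0 − 10)/11 = -19/24
  x_1 = -19/24;  a_1 = 7;  x_2 = (x_1 − 7)/11 = -17/24
  x_2 = -17/24;  a_2 = 8;  x_3 = (x_2 − 8)/11 = -19/24
  x_3 = -19/24;  a_3 = 7;  x_4 = (x_3 − 7)/11 = -17/24
  x_4 = -17/24;  a_4 = 8;  x_5 = (x_4 − 8)/11 = -19/24
Digits: (10, 7, 8, 7, 8).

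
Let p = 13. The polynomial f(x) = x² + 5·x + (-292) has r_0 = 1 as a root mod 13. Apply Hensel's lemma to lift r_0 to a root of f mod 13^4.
r_3 = 19839 (mod 28561)

Hensel: r_{i+1} = r_i − f(r_i)·(f′(r_i))^{-1} mod 13^{i+2}, f′(x) = 2x + 5. Iterate:
  r_0 = 1 (mod 13)
  r_1 = 66 (mod 169)
  r_2 = 66 (mod 2197)
  r_3 = 19839 (mod 28561)
Final: r = 19839 satisfies f(r) ≡ 0 mod 13^4.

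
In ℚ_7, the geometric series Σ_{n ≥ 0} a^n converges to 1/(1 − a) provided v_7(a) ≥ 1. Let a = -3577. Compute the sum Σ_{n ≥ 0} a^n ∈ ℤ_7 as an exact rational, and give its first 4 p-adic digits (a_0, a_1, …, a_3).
Σ a^n = 1/(1 − a) = 1/3578;  first 4 digits = (1, 0, 4, 3)

v_7(a) = 2 ≥ 1, so the series converges in ℤ_7 to 1/(1 − a) = 1/(1 − (-3577)) = 1/3578. Expand this rational in ℤ_7: compute digits iteratively via d_i = x_i mod 7, x_{i+1} = (x_i − d_i)/7. The first 4 digits are (1, 0, 4, 3).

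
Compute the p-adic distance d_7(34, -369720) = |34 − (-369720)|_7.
d_7(34, -369720) = 1/16807

Step 1 — x − y = 34 − (-369720) = 369754. Step 2 — v_7(369754) = 5 (factor: 369754 = (7^5 · 22); the sign does not affect v_p). Step 3 — |x − y|_7 = 7^{-5} = 1/16807.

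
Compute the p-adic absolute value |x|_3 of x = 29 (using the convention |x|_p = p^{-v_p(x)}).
|29|_3 = 1

Step 1 — compute v_3(x) by factoring powers of 3 out of the numerator and denominator: v_3(29) = 0. Step 2 — apply |x|_p = p^{-v_p(x)} = 3^{0} = 1.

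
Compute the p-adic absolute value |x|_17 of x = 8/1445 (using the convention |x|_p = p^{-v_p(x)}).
|8/1445|_17 = 289

Step 1 — compute v_17(x) by factoring powers of 17 out of the numerator and denominator: v_17(8/1445) = -2. Step 2 — apply |x|_p = p^{-v_p(x)} = 17^{2} = 289.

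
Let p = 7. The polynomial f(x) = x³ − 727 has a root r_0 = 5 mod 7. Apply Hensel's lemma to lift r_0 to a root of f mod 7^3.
r_2 = 145 (mod 343)

Hensel: r_{i+1} = r_i − f(r_i)/f′(r_i) mod 7^{i+2}, where f′(x) = 3x². Iterate:
  r_0 = 5 (mod 7)
  r_1 = 47 (mod 49)
  r_2 = 145 (mod 343)
Final: r = 145 with f(r) ≡ 0 mod 7^3.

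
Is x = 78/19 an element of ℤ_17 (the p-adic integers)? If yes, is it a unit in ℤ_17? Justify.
x ∈ ℤ_17^× (unit); v_17(x) = 0

ℤ_17 = {x ∈ ℚ_17 : v_17(x) ≥ 0} and ℤ_17^× = {x ∈ ℤ_17 : v_17(x) = 0}. Here v_17(78/19) = v_17(num) − v_17(den) = 0; compare against these criteria.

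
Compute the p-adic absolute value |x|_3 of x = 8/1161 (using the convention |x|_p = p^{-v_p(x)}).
|8/1161|_3 = 27

Step 1 — compute v_3(x) by factoring powers of 3 out of the numerator and denominator: v_3(8/1161) = -3. Step 2 — apply |x|_p = p^{-v_p(x)} = 3^{3} = 27.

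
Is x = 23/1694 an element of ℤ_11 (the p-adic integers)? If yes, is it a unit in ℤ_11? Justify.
x ∉ ℤ_11 (v_11(x) = -2 < 0)

ℤ_11 = {x ∈ ℚ_11 : v_11(x) ≥ 0} and ℤ_11^× = {x ∈ ℤ_11 : v_11(x) = 0}. Here v_11(23/1694) = v_11(num) − v_11(den) = -2; compare against these criteria.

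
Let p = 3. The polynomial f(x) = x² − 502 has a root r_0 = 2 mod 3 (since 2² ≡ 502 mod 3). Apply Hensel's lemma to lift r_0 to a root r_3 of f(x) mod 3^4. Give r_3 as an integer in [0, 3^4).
r_3 = 77 (mod 81)

Hensel's recurrence: r_{i+1} = r_i − f(r_i)·(f′(r_i))^{-1} mod 3^{i+2}, with f′(x) = 2x. Iterate:
  r_0 = 2 (mod 3)
  r_1 = 5 (mod 9)
  r_2 = 23 (mod 27)
  r_3 = 77 (mod 81)
Final: r_3 = 77, and one checks f(r_3) ≡ 0 mod 3^4.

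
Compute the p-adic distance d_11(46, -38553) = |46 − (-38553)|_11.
d_11(46, -38553) = 1/1331

Step 1 — x − y = 46 − (-38553) = 38599. Step 2 — v_11(38599) = 3 (factor: 38599 = (11^3 · 29); the sign does not affect v_p). Step 3 — |x − y|_11 = 11^{-3} = 1/1331.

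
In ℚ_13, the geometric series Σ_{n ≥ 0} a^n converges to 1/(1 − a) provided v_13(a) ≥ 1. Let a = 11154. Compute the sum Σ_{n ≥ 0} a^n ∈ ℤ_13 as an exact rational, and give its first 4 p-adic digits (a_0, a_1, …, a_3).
Σ a^n = 1/(1 − a) = -1/11153;  first 4 digits = (1, 0, 1, 5)

v_13(a) = 2 ≥ 1, so the series converges in ℤ_13 to 1/(1 − a) = 1/(1 − 11154) = -1/11153. Expand this rational in ℤ_13: compute digits iteratively via d_i = x_i mod 13, x_{i+1} = (x_i − d_i)/13. The first 4 digits are (1, 0, 1, 5).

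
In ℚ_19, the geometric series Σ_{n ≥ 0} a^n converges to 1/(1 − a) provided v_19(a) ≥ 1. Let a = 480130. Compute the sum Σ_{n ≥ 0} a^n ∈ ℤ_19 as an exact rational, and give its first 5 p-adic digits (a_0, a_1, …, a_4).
Σ a^n = 1/(1 − a) = -1/480129;  first 5 digits = (1, 0, 0, 13, 3)

v_19(a) = 3 ≥ 1, so the series converges in ℤ_19 to 1/(1 − a) = 1/(1 − 480130) = -1/480129. Expand this rational in ℤ_19: compute digits iteratively via d_i = x_i mod 19, x_{i+1} = (x_i − d_i)/19. The first 5 digits are (1, 0, 0, 13, 3).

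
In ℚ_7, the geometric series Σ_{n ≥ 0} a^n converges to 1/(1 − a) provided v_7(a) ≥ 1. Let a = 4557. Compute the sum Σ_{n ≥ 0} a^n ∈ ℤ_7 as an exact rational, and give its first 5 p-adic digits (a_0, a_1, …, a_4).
Σ a^n = 1/(1 − a) = -1/4556;  first 5 digits = (1, 0, 2, 6, 5)

v_7(a) = 2 ≥ 1, so the series converges in ℤ_7 to 1/(1 − a) = 1/(1 − 4557) = -1/4556. Expand this rational in ℤ_7: compute digits iteratively via d_i = x_i mod 7, x_{i+1} = (x_i − d_i)/7. The first 5 digits are (1, 0, 2, 6, 5).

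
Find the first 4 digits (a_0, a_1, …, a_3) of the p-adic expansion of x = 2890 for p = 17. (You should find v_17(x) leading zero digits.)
(a_0, …, a_3) = (0, 0, 10, 0)

v_17(2890) = 2, so a_0 = ... = a_1 = 0. Factor out: x = 17^2 · u with u = 10 a unit in ℤ_17. Expand u iteratively via a_{v+i} = u_i mod 17, u_{i+1} = (u_i − a_{v+i})/17:
  u_0 = 10;  a_2 = 10;  u_1 = (u_0 − 10)/17 = 0
  u_1 = 0;  a_3 = 0;  u_2 = (u_1 − 0)/17 = 0
Digits: (0, 0, 10, 0).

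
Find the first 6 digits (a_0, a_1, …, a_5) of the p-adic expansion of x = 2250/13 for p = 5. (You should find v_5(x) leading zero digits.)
(a_0, …, a_5) = (0, 0, 0, 1, 2, 0)

v_5(2250/13) = 3, so a_0 = ... = a_2 = 0. Factor out: x = 5^3 · u with u = 18/13 a unit in ℤ_5. Expand u iteratively via a_{v+i} = u_i mod 5, u_{i+1} = (u_i − a_{v+i})/5:
  u_0 = 18/13;  a_3 = 1;  u_1 = (u_0 − 1)/5 = 1/13
  u_1 = 1/13;  a_4 = 2;  u_2 = (u_1 − 2)/5 = -5/13
  u_2 = -5/13;  a_5 = 0;  u_3 = (u_2 − 0)/5 = -1/13
Digits: (0, 0, 0, 1, 2, 0).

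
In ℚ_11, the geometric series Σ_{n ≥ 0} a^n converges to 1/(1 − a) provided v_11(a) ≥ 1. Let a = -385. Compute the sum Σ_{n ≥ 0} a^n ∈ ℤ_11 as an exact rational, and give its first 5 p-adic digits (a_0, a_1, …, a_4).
Σ a^n = 1/(1 − a) = 1/386;  first 5 digits = (1, 9, 0, 4, 0)

v_11(a) = 1 ≥ 1, so the series converges in ℤ_11 to 1/(1 − a) = 1/(1 − (-385)) = 1/386. Expand this rational in ℤ_11: compute digits iteratively via d_i = x_i mod 11, x_{i+1} = (x_i − d_i)/11. The first 5 digits are (1, 9, 0, 4, 0).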